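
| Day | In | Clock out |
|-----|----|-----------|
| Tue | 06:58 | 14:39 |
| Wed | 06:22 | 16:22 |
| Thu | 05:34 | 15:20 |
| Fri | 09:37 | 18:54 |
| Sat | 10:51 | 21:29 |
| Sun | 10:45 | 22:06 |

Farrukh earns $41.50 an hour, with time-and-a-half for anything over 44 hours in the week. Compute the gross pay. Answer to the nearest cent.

$2742.11

Tue: 06:58–14:39 = 7 h 41 min
Wed: 06:22–16:22 = 10 h 0 min
Thu: 05:34–15:20 = 9 h 46 min
Fri: 09:37–18:54 = 9 h 17 min
Sat: 10:51–21:29 = 10 h 38 min
Sun: 10:45–22:06 = 11 h 21 min
Total worked: 58 h 43 min = 3523 min.
Regular 44 h 0 min = 2640 min at $41.50/h; overtime 14 h 43 min = 883 min at $62.25/h.
Pay = (2640 × $41.50 + 883 × $62.25) ÷ 60 = $2742.11.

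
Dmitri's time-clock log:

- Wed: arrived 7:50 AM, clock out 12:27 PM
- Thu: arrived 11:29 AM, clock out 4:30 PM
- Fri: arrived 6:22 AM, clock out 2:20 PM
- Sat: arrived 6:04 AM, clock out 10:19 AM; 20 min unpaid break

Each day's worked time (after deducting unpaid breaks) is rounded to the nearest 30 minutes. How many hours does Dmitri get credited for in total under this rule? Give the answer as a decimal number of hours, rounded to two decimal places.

Wed: 7:50 AM–12:27 PM = 4 h 37 min → rounds to 4 h 30 min
Thu: 11:29 AM–4:30 PM = 5 h 1 min → rounds to 5 h 0 min
Fri: 6:22 AM–2:20 PM = 7 h 58 min → rounds to 8 h 0 min
Sat: 6:04 AM–10:19 AM = 4 h 15 min − 20 min = 3 h 55 min → rounds to 4 h 0 min
Total credited: 21 h 30 min.

21.50 hours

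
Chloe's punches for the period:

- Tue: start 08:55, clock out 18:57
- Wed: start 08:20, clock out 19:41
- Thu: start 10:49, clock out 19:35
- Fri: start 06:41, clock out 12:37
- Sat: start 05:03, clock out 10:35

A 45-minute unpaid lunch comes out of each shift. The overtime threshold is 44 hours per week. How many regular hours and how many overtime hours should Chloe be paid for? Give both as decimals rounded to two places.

Tue: 08:55–18:57 = 10 h 2 min; less 45 min break → 9 h 17 min
Wed: 08:20–19:41 = 11 h 21 min; less 45 min break → 10 h 36 min
Thu: 10:49–19:35 = 8 h 46 min; less 45 min break → 8 h 1 min
Fri: 06:41–12:37 = 5 h 56 min; less 45 min break → 5 h 11 min
Sat: 05:03–10:35 = 5 h 32 min; less 45 min break → 4 h 47 min
Total worked: 37 h 52 min = 37.87 h.
Threshold 44 h → overtime 0 h 0 min, regular 37 h 52 min.

Regular 37.87 hours, overtime 0.00 hours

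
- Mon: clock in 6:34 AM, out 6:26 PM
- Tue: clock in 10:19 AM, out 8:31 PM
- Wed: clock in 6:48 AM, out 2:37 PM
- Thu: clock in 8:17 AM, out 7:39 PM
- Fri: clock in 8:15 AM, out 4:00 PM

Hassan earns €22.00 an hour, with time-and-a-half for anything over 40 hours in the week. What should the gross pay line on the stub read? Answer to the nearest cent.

Mon: 6:34 AM–6:26 PM = 11 h 52 min
Tue: 10:19 AM–8:31 PM = 10 h 12 min
Wed: 6:48 AM–2:37 PM = 7 h 49 min
Thu: 8:17 AM–7:39 PM = 11 h 22 min
Fri: 8:15 AM–4:00 PM = 7 h 45 min
Total worked: 49 h 0 min = 2940 min.
Regular 40 h 0 min = 2400 min at €22.00/h; overtime 9 h 0 min = 540 min at €33.00/h.
Pay = (2400 × €22.00 + 540 × €33.00) ÷ 60 = €1177.00.

€1177.00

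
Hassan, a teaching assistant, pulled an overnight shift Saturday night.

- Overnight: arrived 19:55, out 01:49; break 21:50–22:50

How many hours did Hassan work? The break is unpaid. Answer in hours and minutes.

4 h 54 min

Overnight: 19:55 → midnight = 4 h 5 min; midnight → 01:49 = 1 h 49 min; span 5 h 54 min; less 60 min break → 4 h 54 min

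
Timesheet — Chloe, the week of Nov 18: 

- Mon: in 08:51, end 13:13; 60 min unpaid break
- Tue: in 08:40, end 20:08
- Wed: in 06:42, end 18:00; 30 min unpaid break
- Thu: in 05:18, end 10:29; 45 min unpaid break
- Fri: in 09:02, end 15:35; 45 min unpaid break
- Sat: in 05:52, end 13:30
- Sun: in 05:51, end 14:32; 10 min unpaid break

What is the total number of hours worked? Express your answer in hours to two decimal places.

Mon: 08:51–13:13 = 4 h 22 min; less 60 min break → 3 h 22 min
Tue: 08:40–20:08 = 11 h 28 min
Wed: 06:42–18:00 = 11 h 18 min; less 30 min break → 10 h 48 min
Thu: 05:18–10:29 = 5 h 11 min; less 45 min break → 4 h 26 min
Fri: 09:02–15:35 = 6 h 33 min; less 45 min break → 5 h 48 min
Sat: 05:52–13:30 = 7 h 38 min
Sun: 05:51–14:32 = 8 h 41 min; less 10 min break → 8 h 31 min
Total: 3 h 22 min + 11 h 28 min + 10 h 48 min + 4 h 26 min + 5 h 48 min + 7 h 38 min + 8 h 31 min = 52 h 1 min.

52.02 hours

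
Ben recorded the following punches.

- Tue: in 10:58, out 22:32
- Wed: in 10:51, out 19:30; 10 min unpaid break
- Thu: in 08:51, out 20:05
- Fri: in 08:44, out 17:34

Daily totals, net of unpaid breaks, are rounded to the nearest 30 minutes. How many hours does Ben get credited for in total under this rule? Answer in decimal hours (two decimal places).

Tue: 10:58–22:32 = 11 h 34 min → rounds to 11 h 30 min
Wed: 10:51–19:30 = 8 h 39 min − 10 min = 8 h 29 min → rounds to 8 h 30 min
Thu: 08:51–20:05 = 11 h 14 min → rounds to 11 h 0 min
Fri: 08:44–17:34 = 8 h 50 min → rounds to 9 h 0 min
Total credited: 40 h 0 min.

40.00 hours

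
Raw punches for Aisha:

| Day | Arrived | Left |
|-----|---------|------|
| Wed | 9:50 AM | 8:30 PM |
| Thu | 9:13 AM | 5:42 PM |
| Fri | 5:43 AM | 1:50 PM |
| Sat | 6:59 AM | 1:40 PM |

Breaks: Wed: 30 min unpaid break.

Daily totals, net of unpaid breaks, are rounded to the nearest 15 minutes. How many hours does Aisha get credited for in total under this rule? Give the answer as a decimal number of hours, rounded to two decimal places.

Wed: 9:50 AM–8:30 PM = 10 h 40 min − 30 min = 10 h 10 min → rounds to 10 h 15 min
Thu: 9:13 AM–5:42 PM = 8 h 29 min → rounds to 8 h 30 min
Fri: 5:43 AM–1:50 PM = 8 h 7 min → rounds to 8 h 0 min
Sat: 6:59 AM–1:40 PM = 6 h 41 min → rounds to 6 h 45 min
Total credited: 33 h 30 min.

33.50 hours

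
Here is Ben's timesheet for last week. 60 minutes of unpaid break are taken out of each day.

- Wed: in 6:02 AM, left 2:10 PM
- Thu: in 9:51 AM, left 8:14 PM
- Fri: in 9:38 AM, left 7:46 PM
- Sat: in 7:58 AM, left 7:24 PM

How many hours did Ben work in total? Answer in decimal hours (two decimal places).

36.08 hours

Wed: 6:02 AM–2:10 PM = 8 h 8 min; less 60 min break → 7 h 8 min
Thu: 9:51 AM–8:14 PM = 10 h 23 min; less 60 min break → 9 h 23 min
Fri: 9:38 AM–7:46 PM = 10 h 8 min; less 60 min break → 9 h 8 min
Sat: 7:58 AM–7:24 PM = 11 h 26 min; less 60 min break → 10 h 26 min
Total: 7 h 8 min + 9 h 23 min + 9 h 8 min + 10 h 26 min = 36 h 5 min.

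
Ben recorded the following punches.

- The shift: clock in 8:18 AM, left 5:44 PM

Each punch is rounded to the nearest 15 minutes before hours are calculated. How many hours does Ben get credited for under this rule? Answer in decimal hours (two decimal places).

The shift: in 8:18 AM→8:15 AM, out 5:44 PM→5:45 PM; 9 h 30 min

9.50 hours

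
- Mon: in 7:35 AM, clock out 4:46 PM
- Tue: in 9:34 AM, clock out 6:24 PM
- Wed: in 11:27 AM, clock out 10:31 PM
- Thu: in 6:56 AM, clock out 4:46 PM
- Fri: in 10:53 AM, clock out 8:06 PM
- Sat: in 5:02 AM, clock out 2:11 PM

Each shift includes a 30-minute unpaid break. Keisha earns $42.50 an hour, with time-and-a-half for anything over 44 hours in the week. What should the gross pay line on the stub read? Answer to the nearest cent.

Mon: 7:35 AM–4:46 PM = 9 h 11 min; less 30 min break → 8 h 41 min
Tue: 9:34 AM–6:24 PM = 8 h 50 min; less 30 min break → 8 h 20 min
Wed: 11:27 AM–10:31 PM = 11 h 4 min; less 30 min break → 10 h 34 min
Thu: 6:56 AM–4:46 PM = 9 h 50 min; less 30 min break → 9 h 20 min
Fri: 10:53 AM–8:06 PM = 9 h 13 min; less 30 min break → 8 h 43 min
Sat: 5:02 AM–2:11 PM = 9 h 9 min; less 30 min break → 8 h 39 min
Total worked: 54 h 17 min = 3257 min.
Regular 44 h 0 min = 2640 min at $42.50/h; overtime 10 h 17 min = 617 min at $63.75/h.
Pay = (2640 × $42.50 + 617 × $63.75) ÷ 60 = $2525.56.

$2525.56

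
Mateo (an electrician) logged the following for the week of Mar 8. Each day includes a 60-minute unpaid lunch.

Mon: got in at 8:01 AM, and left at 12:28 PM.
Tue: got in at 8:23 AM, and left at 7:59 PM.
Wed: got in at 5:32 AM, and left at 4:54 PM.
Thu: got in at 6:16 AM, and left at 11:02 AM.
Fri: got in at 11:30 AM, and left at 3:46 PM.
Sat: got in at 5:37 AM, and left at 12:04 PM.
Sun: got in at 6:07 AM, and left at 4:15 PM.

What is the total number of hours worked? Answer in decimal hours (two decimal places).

46.03 hours

Mon: 8:01 AM–12:28 PM = 4 h 27 min; less 60 min break → 3 h 27 min
Tue: 8:23 AM–7:59 PM = 11 h 36 min; less 60 min break → 10 h 36 min
Wed: 5:32 AM–4:54 PM = 11 h 22 min; less 60 min break → 10 h 22 min
Thu: 6:16 AM–11:02 AM = 4 h 46 min; less 60 min break → 3 h 46 min
Fri: 11:30 AM–3:46 PM = 4 h 16 min; less 60 min break → 3 h 16 min
Sat: 5:37 AM–12:04 PM = 6 h 27 min; less 60 min break → 5 h 27 min
Sun: 6:07 AM–4:15 PM = 10 h 8 min; less 60 min break → 9 h 8 min
Total: 3 h 27 min + 10 h 36 min + 10 h 22 min + 3 h 46 min + 3 h 16 min + 5 h 27 min + 9 h 8 min = 46 h 2 min.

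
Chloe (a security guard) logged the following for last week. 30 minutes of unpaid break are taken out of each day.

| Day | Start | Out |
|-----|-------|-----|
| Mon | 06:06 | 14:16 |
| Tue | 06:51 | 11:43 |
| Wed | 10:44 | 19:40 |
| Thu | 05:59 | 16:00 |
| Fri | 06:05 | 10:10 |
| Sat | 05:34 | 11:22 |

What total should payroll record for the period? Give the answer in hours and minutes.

Mon: 06:06–14:16 = 8 h 10 min; less 30 min break → 7 h 40 min
Tue: 06:51–11:43 = 4 h 52 min; less 30 min break → 4 h 22 min
Wed: 10:44–19:40 = 8 h 56 min; less 30 min break → 8 h 26 min
Thu: 05:59–16:00 = 10 h 1 min; less 30 min break → 9 h 31 min
Fri: 06:05–10:10 = 4 h 5 min; less 30 min break → 3 h 35 min
Sat: 05:34–11:22 = 5 h 48 min; less 30 min break → 5 h 18 min
Total: 7 h 40 min + 4 h 22 min + 8 h 26 min + 9 h 31 min + 3 h 35 min + 5 h 18 min = 38 h 52 min.

38 h 52 min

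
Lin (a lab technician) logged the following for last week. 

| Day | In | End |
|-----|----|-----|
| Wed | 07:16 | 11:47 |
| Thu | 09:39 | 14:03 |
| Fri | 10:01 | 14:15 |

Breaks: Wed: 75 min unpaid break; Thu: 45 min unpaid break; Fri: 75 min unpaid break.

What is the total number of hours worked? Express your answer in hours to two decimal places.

Wed: 07:16–11:47 = 4 h 31 min; less 75 min break → 3 h 16 min
Thu: 09:39–14:03 = 4 h 24 min; less 45 min break → 3 h 39 min
Fri: 10:01–14:15 = 4 h 14 min; less 75 min break → 2 h 59 min
Total: 3 h 16 min + 3 h 39 min + 2 h 59 min = 9 h 54 min.

9.90 hours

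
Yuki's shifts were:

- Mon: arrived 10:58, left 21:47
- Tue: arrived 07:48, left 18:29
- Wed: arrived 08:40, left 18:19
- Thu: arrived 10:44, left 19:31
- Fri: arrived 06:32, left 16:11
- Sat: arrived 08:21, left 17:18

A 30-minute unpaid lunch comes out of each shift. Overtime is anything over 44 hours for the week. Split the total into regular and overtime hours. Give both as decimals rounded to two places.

Mon: 10:58–21:47 = 10 h 49 min; less 30 min break → 10 h 19 min
Tue: 07:48–18:29 = 10 h 41 min; less 30 min break → 10 h 11 min
Wed: 08:40–18:19 = 9 h 39 min; less 30 min break → 9 h 9 min
Thu: 10:44–19:31 = 8 h 47 min; less 30 min break → 8 h 17 min
Fri: 06:32–16:11 = 9 h 39 min; less 30 min break → 9 h 9 min
Sat: 08:21–17:18 = 8 h 57 min; less 30 min break → 8 h 27 min
Total worked: 55 h 32 min = 55.53 h.
Threshold 44 h → overtime 11 h 32 min, regular 44 h 0 min.

Regular 44.00 hours, overtime 11.53 hours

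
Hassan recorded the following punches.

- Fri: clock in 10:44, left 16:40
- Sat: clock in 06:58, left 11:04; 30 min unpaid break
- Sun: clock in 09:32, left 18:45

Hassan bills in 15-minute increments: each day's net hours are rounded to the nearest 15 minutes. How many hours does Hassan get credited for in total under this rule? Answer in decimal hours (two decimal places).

18.75 hours

Fri: 10:44–16:40 = 5 h 56 min → rounds to 6 h 0 min
Sat: 06:58–11:04 = 4 h 6 min − 30 min = 3 h 36 min → rounds to 3 h 30 min
Sun: 09:32–18:45 = 9 h 13 min → rounds to 9 h 15 min
Total credited: 18 h 45 min.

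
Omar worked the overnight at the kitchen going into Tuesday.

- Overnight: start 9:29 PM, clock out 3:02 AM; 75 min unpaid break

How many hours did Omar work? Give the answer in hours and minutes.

4 h 18 min

Overnight: 9:29 PM → midnight = 2 h 31 min; midnight → 3:02 AM = 3 h 2 min; span 5 h 33 min; less 75 min break → 4 h 18 min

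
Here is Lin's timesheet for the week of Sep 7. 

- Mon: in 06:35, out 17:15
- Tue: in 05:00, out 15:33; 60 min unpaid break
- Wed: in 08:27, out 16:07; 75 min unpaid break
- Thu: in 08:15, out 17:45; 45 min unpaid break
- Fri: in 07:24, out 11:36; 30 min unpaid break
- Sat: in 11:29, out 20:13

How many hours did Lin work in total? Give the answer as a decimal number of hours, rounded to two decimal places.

Mon: 06:35–17:15 = 10 h 40 min
Tue: 05:00–15:33 = 10 h 33 min; less 60 min break → 9 h 33 min
Wed: 08:27–16:07 = 7 h 40 min; less 75 min break → 6 h 25 min
Thu: 08:15–17:45 = 9 h 30 min; less 45 min break → 8 h 45 min
Fri: 07:24–11:36 = 4 h 12 min; less 30 min break → 3 h 42 min
Sat: 11:29–20:13 = 8 h 44 min
Total: 10 h 40 min + 9 h 33 min + 6 h 25 min + 8 h 45 min + 3 h 42 min + 8 h 44 min = 47 h 49 min.

47.82 hours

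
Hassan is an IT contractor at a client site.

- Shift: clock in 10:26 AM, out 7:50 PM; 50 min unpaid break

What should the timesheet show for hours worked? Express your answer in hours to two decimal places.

Shift: 10:26 AM–7:50 PM = 9 h 24 min; less 50 min break → 8 h 34 min

8.57 hours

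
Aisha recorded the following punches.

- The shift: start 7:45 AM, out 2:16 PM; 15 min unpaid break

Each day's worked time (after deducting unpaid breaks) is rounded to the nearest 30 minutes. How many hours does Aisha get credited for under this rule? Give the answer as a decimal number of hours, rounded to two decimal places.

6.50 hours

The shift: 7:45 AM–2:16 PM = 6 h 31 min − 15 min = 6 h 16 min → rounds to 6 h 30 min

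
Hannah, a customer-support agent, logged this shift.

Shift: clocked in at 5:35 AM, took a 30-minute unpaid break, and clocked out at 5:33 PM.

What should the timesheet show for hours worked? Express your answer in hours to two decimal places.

11.47 hours

Shift: 5:35 AM–5:33 PM = 11 h 58 min; less 30 min break → 11 h 28 min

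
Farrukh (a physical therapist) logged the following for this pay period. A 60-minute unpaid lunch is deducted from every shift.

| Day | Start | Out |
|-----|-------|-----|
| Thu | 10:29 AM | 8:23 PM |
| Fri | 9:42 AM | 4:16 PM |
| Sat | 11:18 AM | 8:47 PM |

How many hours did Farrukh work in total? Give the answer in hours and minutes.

22 h 57 min

Thu: 10:29 AM–8:23 PM = 9 h 54 min; less 60 min break → 8 h 54 min
Fri: 9:42 AM–4:16 PM = 6 h 34 min; less 60 min break → 5 h 34 min
Sat: 11:18 AM–8:47 PM = 9 h 29 min; less 60 min break → 8 h 29 min
Total: 8 h 54 min + 5 h 34 min + 8 h 29 min = 22 h 57 min.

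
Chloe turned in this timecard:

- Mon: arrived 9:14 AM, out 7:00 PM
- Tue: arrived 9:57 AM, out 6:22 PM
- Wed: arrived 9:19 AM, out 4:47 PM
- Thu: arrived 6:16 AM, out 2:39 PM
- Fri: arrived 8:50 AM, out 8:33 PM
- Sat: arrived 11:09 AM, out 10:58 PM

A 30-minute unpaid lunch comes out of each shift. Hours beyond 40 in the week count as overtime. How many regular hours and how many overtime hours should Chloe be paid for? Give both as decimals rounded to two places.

Regular 40.00 hours, overtime 14.57 hours

Mon: 9:14 AM–7:00 PM = 9 h 46 min; less 30 min break → 9 h 16 min
Tue: 9:57 AM–6:22 PM = 8 h 25 min; less 30 min break → 7 h 55 min
Wed: 9:19 AM–4:47 PM = 7 h 28 min; less 30 min break → 6 h 58 min
Thu: 6:16 AM–2:39 PM = 8 h 23 min; less 30 min break → 7 h 53 min
Fri: 8:50 AM–8:33 PM = 11 h 43 min; less 30 min break → 11 h 13 min
Sat: 11:09 AM–10:58 PM = 11 h 49 min; less 30 min break → 11 h 19 min
Total worked: 54 h 34 min = 54.57 h.
Threshold 40 h → overtime 14 h 34 min, regular 40 h 0 min.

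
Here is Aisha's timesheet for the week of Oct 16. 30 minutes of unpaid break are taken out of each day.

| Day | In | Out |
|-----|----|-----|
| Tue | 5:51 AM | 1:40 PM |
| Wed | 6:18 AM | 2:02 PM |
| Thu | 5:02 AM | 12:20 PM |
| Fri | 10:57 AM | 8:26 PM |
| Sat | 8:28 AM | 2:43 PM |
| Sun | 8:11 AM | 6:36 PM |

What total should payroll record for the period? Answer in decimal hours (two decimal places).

Tue: 5:51 AM–1:40 PM = 7 h 49 min; less 30 min break → 7 h 19 min
Wed: 6:18 AM–2:02 PM = 7 h 44 min; less 30 min break → 7 h 14 min
Thu: 5:02 AM–12:20 PM = 7 h 18 min; less 30 min break → 6 h 48 min
Fri: 10:57 AM–8:26 PM = 9 h 29 min; less 30 min break → 8 h 59 min
Sat: 8:28 AM–2:43 PM = 6 h 15 min; less 30 min break → 5 h 45 min
Sun: 8:11 AM–6:36 PM = 10 h 25 min; less 30 min break → 9 h 55 min
Total: 7 h 19 min + 7 h 14 min + 6 h 48 min + 8 h 59 min + 5 h 45 min + 9 h 55 min = 46 h 0 min.

46.00 hours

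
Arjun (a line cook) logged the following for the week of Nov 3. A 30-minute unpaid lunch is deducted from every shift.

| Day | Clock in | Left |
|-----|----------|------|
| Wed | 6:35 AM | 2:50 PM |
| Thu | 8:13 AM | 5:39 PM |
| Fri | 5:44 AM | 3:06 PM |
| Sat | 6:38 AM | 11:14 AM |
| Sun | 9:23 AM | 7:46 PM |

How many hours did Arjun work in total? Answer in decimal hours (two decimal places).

Wed: 6:35 AM–2:50 PM = 8 h 15 min; less 30 min break → 7 h 45 min
Thu: 8:13 AM–5:39 PM = 9 h 26 min; less 30 min break → 8 h 56 min
Fri: 5:44 AM–3:06 PM = 9 h 22 min; less 30 min break → 8 h 52 min
Sat: 6:38 AM–11:14 AM = 4 h 36 min; less 30 min break → 4 h 6 min
Sun: 9:23 AM–7:46 PM = 10 h 23 min; less 30 min break → 9 h 53 min
Total: 7 h 45 min + 8 h 56 min + 8 h 52 min + 4 h 6 min + 9 h 53 min = 39 h 32 min.

39.53 hours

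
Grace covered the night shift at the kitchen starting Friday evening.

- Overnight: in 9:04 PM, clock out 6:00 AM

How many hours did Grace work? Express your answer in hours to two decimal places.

8.93 hours

Overnight: 9:04 PM → midnight = 2 h 56 min; midnight → 6:00 AM = 6 h 0 min; span 8 h 56 min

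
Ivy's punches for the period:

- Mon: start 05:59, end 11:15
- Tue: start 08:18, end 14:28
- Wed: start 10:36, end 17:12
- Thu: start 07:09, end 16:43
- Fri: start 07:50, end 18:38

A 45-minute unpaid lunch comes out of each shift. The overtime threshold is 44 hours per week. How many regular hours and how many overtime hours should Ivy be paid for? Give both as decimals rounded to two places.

Regular 34.65 hours, overtime 0.00 hours

Mon: 05:59–11:15 = 5 h 16 min; less 45 min break → 4 h 31 min
Tue: 08:18–14:28 = 6 h 10 min; less 45 min break → 5 h 25 min
Wed: 10:36–17:12 = 6 h 36 min; less 45 min break → 5 h 51 min
Thu: 07:09–16:43 = 9 h 34 min; less 45 min break → 8 h 49 min
Fri: 07:50–18:38 = 10 h 48 min; less 45 min break → 10 h 3 min
Total worked: 34 h 39 min = 34.65 h.
Threshold 44 h → overtime 0 h 0 min, regular 34 h 39 min.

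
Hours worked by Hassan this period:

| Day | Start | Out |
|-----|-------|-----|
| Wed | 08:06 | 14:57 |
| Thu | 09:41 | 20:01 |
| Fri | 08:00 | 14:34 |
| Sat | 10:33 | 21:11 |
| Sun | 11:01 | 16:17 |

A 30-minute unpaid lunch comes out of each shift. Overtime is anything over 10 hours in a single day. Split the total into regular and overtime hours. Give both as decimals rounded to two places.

Wed: 08:06–14:57 = 6 h 51 min; less 30 min break → 6 h 21 min
Thu: 09:41–20:01 = 10 h 20 min; less 30 min break → 9 h 50 min
Fri: 08:00–14:34 = 6 h 34 min; less 30 min break → 6 h 4 min
Sat: 10:33–21:11 = 10 h 38 min; less 30 min break → 10 h 8 min
Sun: 11:01–16:17 = 5 h 16 min; less 30 min break → 4 h 46 min
Wed reg 6 h 21 min / OT 0 h 0 min; Thu reg 9 h 50 min / OT 0 h 0 min; Fri reg 6 h 4 min / OT 0 h 0 min; Sat reg 10 h 0 min / OT 0 h 8 min; Sun reg 4 h 46 min / OT 0 h 0 min.
Totals: regular 37 h 1 min, overtime 0 h 8 min.

Regular 37.02 hours, overtime 0.13 hours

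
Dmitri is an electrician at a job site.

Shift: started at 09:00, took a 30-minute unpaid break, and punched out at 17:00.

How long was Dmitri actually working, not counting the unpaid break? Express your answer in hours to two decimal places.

7.50 hours

Shift: 09:00–17:00 = 8 h 0 min; less 30 min break → 7 h 30 min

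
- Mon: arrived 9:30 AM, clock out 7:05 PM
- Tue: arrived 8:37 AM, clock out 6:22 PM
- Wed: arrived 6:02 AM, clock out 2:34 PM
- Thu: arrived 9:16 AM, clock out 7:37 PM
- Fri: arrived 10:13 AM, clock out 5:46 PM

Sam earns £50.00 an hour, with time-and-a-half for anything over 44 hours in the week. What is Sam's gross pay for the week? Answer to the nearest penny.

Mon: 9:30 AM–7:05 PM = 9 h 35 min
Tue: 8:37 AM–6:22 PM = 9 h 45 min
Wed: 6:02 AM–2:34 PM = 8 h 32 min
Thu: 9:16 AM–7:37 PM = 10 h 21 min
Fri: 10:13 AM–5:46 PM = 7 h 33 min
Total worked: 45 h 46 min = 2746 min.
Regular 44 h 0 min = 2640 min at £50.00/h; overtime 1 h 46 min = 106 min at £75.00/h.
Pay = (2640 × £50.00 + 106 × £75.00) ÷ 60 = £2332.50.

£2332.50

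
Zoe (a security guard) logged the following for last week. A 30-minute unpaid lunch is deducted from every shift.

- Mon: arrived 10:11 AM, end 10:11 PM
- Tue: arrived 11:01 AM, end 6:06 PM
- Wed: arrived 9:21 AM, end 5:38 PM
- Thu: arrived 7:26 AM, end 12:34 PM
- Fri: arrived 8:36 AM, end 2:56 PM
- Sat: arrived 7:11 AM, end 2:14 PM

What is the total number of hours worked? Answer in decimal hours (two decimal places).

Mon: 10:11 AM–10:11 PM = 12 h 0 min; less 30 min break → 11 h 30 min
Tue: 11:01 AM–6:06 PM = 7 h 5 min; less 30 min break → 6 h 35 min
Wed: 9:21 AM–5:38 PM = 8 h 17 min; less 30 min break → 7 h 47 min
Thu: 7:26 AM–12:34 PM = 5 h 8 min; less 30 min break → 4 h 38 min
Fri: 8:36 AM–2:56 PM = 6 h 20 min; less 30 min break → 5 h 50 min
Sat: 7:11 AM–2:14 PM = 7 h 3 min; less 30 min break → 6 h 33 min
Total: 11 h 30 min + 6 h 35 min + 7 h 47 min + 4 h 38 min + 5 h 50 min + 6 h 33 min = 42 h 53 min.

42.88 hours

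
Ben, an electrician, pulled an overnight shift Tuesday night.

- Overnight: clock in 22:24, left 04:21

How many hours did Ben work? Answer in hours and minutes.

Overnight: 22:24 → midnight = 1 h 36 min; midnight → 04:21 = 4 h 21 min; span 5 h 57 min

5 h 57 min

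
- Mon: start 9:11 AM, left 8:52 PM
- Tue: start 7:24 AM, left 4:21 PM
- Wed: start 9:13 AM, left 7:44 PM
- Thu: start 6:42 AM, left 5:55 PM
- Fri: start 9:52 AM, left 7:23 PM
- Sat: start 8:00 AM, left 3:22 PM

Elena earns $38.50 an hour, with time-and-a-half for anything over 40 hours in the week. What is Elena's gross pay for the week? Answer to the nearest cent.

$2651.69

Mon: 9:11 AM–8:52 PM = 11 h 41 min
Tue: 7:24 AM–4:21 PM = 8 h 57 min
Wed: 9:13 AM–7:44 PM = 10 h 31 min
Thu: 6:42 AM–5:55 PM = 11 h 13 min
Fri: 9:52 AM–7:23 PM = 9 h 31 min
Sat: 8:00 AM–3:22 PM = 7 h 22 min
Total worked: 59 h 15 min = 3555 min.
Regular 40 h 0 min = 2400 min at $38.50/h; overtime 19 h 15 min = 1155 min at $57.75/h.
Pay = (2400 × $38.50 + 1155 × $57.75) ÷ 60 = $2651.69.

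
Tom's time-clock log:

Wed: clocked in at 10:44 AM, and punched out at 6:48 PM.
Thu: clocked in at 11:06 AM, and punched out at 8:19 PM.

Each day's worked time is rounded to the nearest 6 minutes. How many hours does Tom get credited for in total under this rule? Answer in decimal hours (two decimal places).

Wed: 10:44 AM–6:48 PM = 8 h 4 min → rounds to 8 h 6 min
Thu: 11:06 AM–8:19 PM = 9 h 13 min → rounds to 9 h 12 min
Total credited: 17 h 18 min.

17.30 hours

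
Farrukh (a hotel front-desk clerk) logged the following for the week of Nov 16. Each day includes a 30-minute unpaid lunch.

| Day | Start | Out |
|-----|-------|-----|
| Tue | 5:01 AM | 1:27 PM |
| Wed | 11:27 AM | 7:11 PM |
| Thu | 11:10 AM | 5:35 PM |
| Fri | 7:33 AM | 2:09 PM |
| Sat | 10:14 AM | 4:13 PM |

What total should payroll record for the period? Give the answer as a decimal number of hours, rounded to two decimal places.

Tue: 5:01 AM–1:27 PM = 8 h 26 min; less 30 min break → 7 h 56 min
Wed: 11:27 AM–7:11 PM = 7 h 44 min; less 30 min break → 7 h 14 min
Thu: 11:10 AM–5:35 PM = 6 h 25 min; less 30 min break → 5 h 55 min
Fri: 7:33 AM–2:09 PM = 6 h 36 min; less 30 min break → 6 h 6 min
Sat: 10:14 AM–4:13 PM = 5 h 59 min; less 30 min break → 5 h 29 min
Total: 7 h 56 min + 7 h 14 min + 5 h 55 min + 6 h 6 min + 5 h 29 min = 32 h 40 min.

32.67 hours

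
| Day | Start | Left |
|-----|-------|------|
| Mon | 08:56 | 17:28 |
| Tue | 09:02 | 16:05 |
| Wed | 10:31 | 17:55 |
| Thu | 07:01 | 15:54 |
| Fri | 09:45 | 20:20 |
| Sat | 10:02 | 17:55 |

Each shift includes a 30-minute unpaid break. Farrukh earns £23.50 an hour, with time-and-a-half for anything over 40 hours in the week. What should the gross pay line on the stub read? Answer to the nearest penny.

£1198.50

Mon: 08:56–17:28 = 8 h 32 min; less 30 min break → 8 h 2 min
Tue: 09:02–16:05 = 7 h 3 min; less 30 min break → 6 h 33 min
Wed: 10:31–17:55 = 7 h 24 min; less 30 min break → 6 h 54 min
Thu: 07:01–15:54 = 8 h 53 min; less 30 min break → 8 h 23 min
Fri: 09:45–20:20 = 10 h 35 min; less 30 min break → 10 h 5 min
Sat: 10:02–17:55 = 7 h 53 min; less 30 min break → 7 h 23 min
Total worked: 47 h 20 min = 2840 min.
Regular 40 h 0 min = 2400 min at £23.50/h; overtime 7 h 20 min = 440 min at £35.25/h.
Pay = (2400 × £23.50 + 440 × £35.25) ÷ 60 = £1198.50.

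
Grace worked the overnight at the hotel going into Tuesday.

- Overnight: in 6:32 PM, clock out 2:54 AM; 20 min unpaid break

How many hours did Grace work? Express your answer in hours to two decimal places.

Overnight: 6:32 PM → midnight = 5 h 28 min; midnight → 2:54 AM = 2 h 54 min; span 8 h 22 min; less 20 min break → 8 h 2 min

8.03 hours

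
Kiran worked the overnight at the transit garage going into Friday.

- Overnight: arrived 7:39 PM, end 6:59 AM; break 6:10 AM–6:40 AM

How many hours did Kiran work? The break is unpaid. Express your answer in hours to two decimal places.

10.83 hours

Overnight: 7:39 PM → midnight = 4 h 21 min; midnight → 6:59 AM = 6 h 59 min; span 11 h 20 min; less 30 min break → 10 h 50 min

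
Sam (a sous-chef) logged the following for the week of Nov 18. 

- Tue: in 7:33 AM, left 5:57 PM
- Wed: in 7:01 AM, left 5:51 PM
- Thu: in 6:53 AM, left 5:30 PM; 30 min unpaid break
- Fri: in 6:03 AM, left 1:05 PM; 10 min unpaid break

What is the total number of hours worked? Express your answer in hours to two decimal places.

38.22 hours

Tue: 7:33 AM–5:57 PM = 10 h 24 min
Wed: 7:01 AM–5:51 PM = 10 h 50 min
Thu: 6:53 AM–5:30 PM = 10 h 37 min; less 30 min break → 10 h 7 min
Fri: 6:03 AM–1:05 PM = 7 h 2 min; less 10 min break → 6 h 52 min
Total: 10 h 24 min + 10 h 50 min + 10 h 7 min + 6 h 52 min = 38 h 13 min.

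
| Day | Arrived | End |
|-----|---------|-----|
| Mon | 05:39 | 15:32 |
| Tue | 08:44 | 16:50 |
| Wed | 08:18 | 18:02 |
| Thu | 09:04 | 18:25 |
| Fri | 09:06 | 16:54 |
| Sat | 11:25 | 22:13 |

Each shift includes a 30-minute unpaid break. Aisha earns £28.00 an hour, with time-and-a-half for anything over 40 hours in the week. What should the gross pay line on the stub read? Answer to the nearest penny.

£1652.00

Mon: 05:39–15:32 = 9 h 53 min; less 30 min break → 9 h 23 min
Tue: 08:44–16:50 = 8 h 6 min; less 30 min break → 7 h 36 min
Wed: 08:18–18:02 = 9 h 44 min; less 30 min break → 9 h 14 min
Thu: 09:04–18:25 = 9 h 21 min; less 30 min break → 8 h 51 min
Fri: 09:06–16:54 = 7 h 48 min; less 30 min break → 7 h 18 min
Sat: 11:25–22:13 = 10 h 48 min; less 30 min break → 10 h 18 min
Total worked: 52 h 40 min = 3160 min.
Regular 40 h 0 min = 2400 min at £28.00/h; overtime 12 h 40 min = 760 min at £42.00/h.
Pay = (2400 × £28.00 + 760 × £42.00) ÷ 60 = £1652.00.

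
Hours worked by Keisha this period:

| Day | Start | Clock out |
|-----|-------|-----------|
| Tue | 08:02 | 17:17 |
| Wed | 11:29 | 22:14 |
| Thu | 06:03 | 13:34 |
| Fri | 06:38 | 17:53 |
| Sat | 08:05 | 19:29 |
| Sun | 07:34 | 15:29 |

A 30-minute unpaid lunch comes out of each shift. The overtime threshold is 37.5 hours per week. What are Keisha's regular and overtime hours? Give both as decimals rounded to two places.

Tue: 08:02–17:17 = 9 h 15 min; less 30 min break → 8 h 45 min
Wed: 11:29–22:14 = 10 h 45 min; less 30 min break → 10 h 15 min
Thu: 06:03–13:34 = 7 h 31 min; less 30 min break → 7 h 1 min
Fri: 06:38–17:53 = 11 h 15 min; less 30 min break → 10 h 45 min
Sat: 08:05–19:29 = 11 h 24 min; less 30 min break → 10 h 54 min
Sun: 07:34–15:29 = 7 h 55 min; less 30 min break → 7 h 25 min
Total worked: 55 h 5 min = 55.08 h.
Threshold 37.5 h → overtime 17 h 35 min, regular 37 h 30 min.

Regular 37.50 hours, overtime 17.58 hours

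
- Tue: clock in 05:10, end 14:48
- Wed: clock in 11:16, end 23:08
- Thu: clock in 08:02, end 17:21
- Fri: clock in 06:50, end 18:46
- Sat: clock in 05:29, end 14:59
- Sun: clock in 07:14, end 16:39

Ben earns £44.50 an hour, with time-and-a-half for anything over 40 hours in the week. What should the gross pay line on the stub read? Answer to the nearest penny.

£3226.25

Tue: 05:10–14:48 = 9 h 38 min
Wed: 11:16–23:08 = 11 h 52 min
Thu: 08:02–17:21 = 9 h 19 min
Fri: 06:50–18:46 = 11 h 56 min
Sat: 05:29–14:59 = 9 h 30 min
Sun: 07:14–16:39 = 9 h 25 min
Total worked: 61 h 40 min = 3700 min.
Regular 40 h 0 min = 2400 min at £44.50/h; overtime 21 h 40 min = 1300 min at £66.75/h.
Pay = (2400 × £44.50 + 1300 × £66.75) ÷ 60 = £3226.25.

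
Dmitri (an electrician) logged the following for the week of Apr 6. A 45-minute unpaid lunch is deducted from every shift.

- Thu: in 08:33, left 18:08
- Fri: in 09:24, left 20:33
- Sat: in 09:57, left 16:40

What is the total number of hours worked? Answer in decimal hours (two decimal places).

25.20 hours

Thu: 08:33–18:08 = 9 h 35 min; less 45 min break → 8 h 50 min
Fri: 09:24–20:33 = 11 h 9 min; less 45 min break → 10 h 24 min
Sat: 09:57–16:40 = 6 h 43 min; less 45 min break → 5 h 58 min
Total: 8 h 50 min + 10 h 24 min + 5 h 58 min = 25 h 12 min.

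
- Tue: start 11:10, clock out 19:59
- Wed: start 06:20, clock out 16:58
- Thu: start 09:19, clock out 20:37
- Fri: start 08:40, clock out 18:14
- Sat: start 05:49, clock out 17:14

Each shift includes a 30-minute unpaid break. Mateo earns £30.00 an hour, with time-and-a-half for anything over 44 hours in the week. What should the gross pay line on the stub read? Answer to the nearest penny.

Tue: 11:10–19:59 = 8 h 49 min; less 30 min break → 8 h 19 min
Wed: 06:20–16:58 = 10 h 38 min; less 30 min break → 10 h 8 min
Thu: 09:19–20:37 = 11 h 18 min; less 30 min break → 10 h 48 min
Fri: 08:40–18:14 = 9 h 34 min; less 30 min break → 9 h 4 min
Sat: 05:49–17:14 = 11 h 25 min; less 30 min break → 10 h 55 min
Total worked: 49 h 14 min = 2954 min.
Regular 44 h 0 min = 2640 min at £30.00/h; overtime 5 h 14 min = 314 min at £45.00/h.
Pay = (2640 × £30.00 + 314 × £45.00) ÷ 60 = £1555.50.

£1555.50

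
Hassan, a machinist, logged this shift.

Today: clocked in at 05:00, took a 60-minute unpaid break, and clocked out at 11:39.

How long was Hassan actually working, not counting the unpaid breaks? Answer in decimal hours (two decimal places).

Today: 05:00–11:39 = 6 h 39 min; less 60 min break → 5 h 39 min

5.65 hours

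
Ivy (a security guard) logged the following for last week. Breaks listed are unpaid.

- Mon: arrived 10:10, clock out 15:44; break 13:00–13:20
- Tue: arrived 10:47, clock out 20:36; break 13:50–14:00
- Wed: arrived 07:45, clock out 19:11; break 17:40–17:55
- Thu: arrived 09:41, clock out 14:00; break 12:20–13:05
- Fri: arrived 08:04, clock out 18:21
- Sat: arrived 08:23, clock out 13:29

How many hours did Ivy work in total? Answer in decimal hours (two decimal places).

Mon: 10:10–15:44 = 5 h 34 min; less 20 min break → 5 h 14 min
Tue: 10:47–20:36 = 9 h 49 min; less 10 min break → 9 h 39 min
Wed: 07:45–19:11 = 11 h 26 min; less 15 min break → 11 h 11 min
Thu: 09:41–14:00 = 4 h 19 min; less 45 min break → 3 h 34 min
Fri: 08:04–18:21 = 10 h 17 min
Sat: 08:23–13:29 = 5 h 6 min
Total: 5 h 14 min + 9 h 39 min + 11 h 11 min + 3 h 34 min + 10 h 17 min + 5 h 6 min = 45 h 1 min.

45.02 hours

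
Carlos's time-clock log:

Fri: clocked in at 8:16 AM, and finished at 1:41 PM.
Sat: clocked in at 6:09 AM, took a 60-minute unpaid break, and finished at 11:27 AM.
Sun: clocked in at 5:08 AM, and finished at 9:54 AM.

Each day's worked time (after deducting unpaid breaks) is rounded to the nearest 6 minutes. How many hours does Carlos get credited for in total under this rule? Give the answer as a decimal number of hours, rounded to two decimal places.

14.50 hours

Fri: 8:16 AM–1:41 PM = 5 h 25 min → rounds to 5 h 24 min
Sat: 6:09 AM–11:27 AM = 5 h 18 min − 60 min = 4 h 18 min → rounds to 4 h 18 min
Sun: 5:08 AM–9:54 AM = 4 h 46 min → rounds to 4 h 48 min
Total credited: 14 h 30 min.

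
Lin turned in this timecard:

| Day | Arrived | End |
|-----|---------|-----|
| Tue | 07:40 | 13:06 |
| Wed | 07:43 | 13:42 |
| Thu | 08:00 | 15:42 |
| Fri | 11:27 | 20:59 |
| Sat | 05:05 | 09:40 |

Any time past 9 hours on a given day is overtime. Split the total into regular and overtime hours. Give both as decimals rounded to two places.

Tue: 07:40–13:06 = 5 h 26 min
Wed: 07:43–13:42 = 5 h 59 min
Thu: 08:00–15:42 = 7 h 42 min
Fri: 11:27–20:59 = 9 h 32 min
Sat: 05:05–09:40 = 4 h 35 min
Tue reg 5 h 26 min / OT 0 h 0 min; Wed reg 5 h 59 min / OT 0 h 0 min; Thu reg 7 h 42 min / OT 0 h 0 min; Fri reg 9 h 0 min / OT 0 h 32 min; Sat reg 4 h 35 min / OT 0 h 0 min.
Totals: regular 32 h 42 min, overtime 0 h 32 min.

Regular 32.70 hours, overtime 0.53 hours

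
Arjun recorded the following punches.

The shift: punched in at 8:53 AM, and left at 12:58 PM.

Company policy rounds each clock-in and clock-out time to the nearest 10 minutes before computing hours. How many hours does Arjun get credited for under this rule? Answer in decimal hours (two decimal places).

The shift: in 8:53 AM→8:50 AM, out 12:58 PM→1:00 PM; 4 h 10 min

4.17 hours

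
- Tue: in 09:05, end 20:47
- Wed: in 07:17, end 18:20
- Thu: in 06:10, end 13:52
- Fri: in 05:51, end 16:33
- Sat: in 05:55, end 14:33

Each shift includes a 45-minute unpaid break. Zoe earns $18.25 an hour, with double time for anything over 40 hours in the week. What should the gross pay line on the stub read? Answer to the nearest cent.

$950.22

Tue: 09:05–20:47 = 11 h 42 min; less 45 min break → 10 h 57 min
Wed: 07:17–18:20 = 11 h 3 min; less 45 min break → 10 h 18 min
Thu: 06:10–13:52 = 7 h 42 min; less 45 min break → 6 h 57 min
Fri: 05:51–16:33 = 10 h 42 min; less 45 min break → 9 h 57 min
Sat: 05:55–14:33 = 8 h 38 min; less 45 min break → 7 h 53 min
Total worked: 46 h 2 min = 2762 min.
Regular 40 h 0 min = 2400 min at $18.25/h; overtime 6 h 2 min = 362 min at $36.50/h.
Pay = (2400 × $18.25 + 362 × $36.50) ÷ 60 = $950.22.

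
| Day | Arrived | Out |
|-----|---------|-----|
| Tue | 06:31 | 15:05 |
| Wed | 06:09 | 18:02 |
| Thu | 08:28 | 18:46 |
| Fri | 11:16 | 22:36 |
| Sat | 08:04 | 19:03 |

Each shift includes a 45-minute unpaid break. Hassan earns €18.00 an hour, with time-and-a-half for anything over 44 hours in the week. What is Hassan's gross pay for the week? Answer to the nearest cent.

Tue: 06:31–15:05 = 8 h 34 min; less 45 min break → 7 h 49 min
Wed: 06:09–18:02 = 11 h 53 min; less 45 min break → 11 h 8 min
Thu: 08:28–18:46 = 10 h 18 min; less 45 min break → 9 h 33 min
Fri: 11:16–22:36 = 11 h 20 min; less 45 min break → 10 h 35 min
Sat: 08:04–19:03 = 10 h 59 min; less 45 min break → 10 h 14 min
Total worked: 49 h 19 min = 2959 min.
Regular 44 h 0 min = 2640 min at €18.00/h; overtime 5 h 19 min = 319 min at €27.00/h.
Pay = (2640 × €18.00 + 319 × €27.00) ÷ 60 = €935.55.

€935.55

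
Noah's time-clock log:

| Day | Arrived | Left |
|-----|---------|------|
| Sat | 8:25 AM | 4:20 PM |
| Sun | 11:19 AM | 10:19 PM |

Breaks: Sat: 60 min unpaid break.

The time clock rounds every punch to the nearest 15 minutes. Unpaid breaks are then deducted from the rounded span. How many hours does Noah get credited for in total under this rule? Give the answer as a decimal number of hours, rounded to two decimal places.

Sat: in 8:25 AM→8:30 AM, out 4:20 PM→4:15 PM; 7 h 45 min − 60 min = 6 h 45 min
Sun: in 11:19 AM→11:15 AM, out 10:19 PM→10:15 PM; 11 h 0 min
Total credited: 17 h 45 min.

17.75 hours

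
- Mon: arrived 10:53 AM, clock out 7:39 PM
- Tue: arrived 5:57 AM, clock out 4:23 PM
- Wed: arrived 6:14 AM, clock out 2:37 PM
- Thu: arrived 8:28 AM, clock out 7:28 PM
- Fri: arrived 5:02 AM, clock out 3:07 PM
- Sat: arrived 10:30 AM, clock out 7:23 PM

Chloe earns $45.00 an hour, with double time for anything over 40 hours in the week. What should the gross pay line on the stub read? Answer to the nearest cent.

Mon: 10:53 AM–7:39 PM = 8 h 46 min
Tue: 5:57 AM–4:23 PM = 10 h 26 min
Wed: 6:14 AM–2:37 PM = 8 h 23 min
Thu: 8:28 AM–7:28 PM = 11 h 0 min
Fri: 5:02 AM–3:07 PM = 10 h 5 min
Sat: 10:30 AM–7:23 PM = 8 h 53 min
Total worked: 57 h 33 min = 3453 min.
Regular 40 h 0 min = 2400 min at $45.00/h; overtime 17 h 33 min = 1053 min at $90.00/h.
Pay = (2400 × $45.00 + 1053 × $90.00) ÷ 60 = $3379.50.

$3379.50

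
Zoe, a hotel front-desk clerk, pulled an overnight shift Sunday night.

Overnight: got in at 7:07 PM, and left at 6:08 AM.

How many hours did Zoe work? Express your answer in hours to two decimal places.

11.02 hours

Overnight: 7:07 PM → midnight = 4 h 53 min; midnight → 6:08 AM = 6 h 8 min; span 11 h 1 min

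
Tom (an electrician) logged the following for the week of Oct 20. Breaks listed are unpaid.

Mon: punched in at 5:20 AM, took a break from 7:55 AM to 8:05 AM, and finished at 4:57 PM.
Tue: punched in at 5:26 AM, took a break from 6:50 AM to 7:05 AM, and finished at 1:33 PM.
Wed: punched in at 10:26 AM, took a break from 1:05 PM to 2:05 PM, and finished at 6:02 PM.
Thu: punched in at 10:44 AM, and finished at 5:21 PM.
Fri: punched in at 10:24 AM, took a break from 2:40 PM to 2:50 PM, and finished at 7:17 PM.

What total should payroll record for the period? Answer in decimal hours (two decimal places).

Mon: 5:20 AM–4:57 PM = 11 h 37 min; less 10 min break → 11 h 27 min
Tue: 5:26 AM–1:33 PM = 8 h 7 min; less 15 min break → 7 h 52 min
Wed: 10:26 AM–6:02 PM = 7 h 36 min; less 60 min break → 6 h 36 min
Thu: 10:44 AM–5:21 PM = 6 h 37 min
Fri: 10:24 AM–7:17 PM = 8 h 53 min; less 10 min break → 8 h 43 min
Total: 11 h 27 min + 7 h 52 min + 6 h 36 min + 6 h 37 min + 8 h 43 min = 41 h 15 min.

41.25 hours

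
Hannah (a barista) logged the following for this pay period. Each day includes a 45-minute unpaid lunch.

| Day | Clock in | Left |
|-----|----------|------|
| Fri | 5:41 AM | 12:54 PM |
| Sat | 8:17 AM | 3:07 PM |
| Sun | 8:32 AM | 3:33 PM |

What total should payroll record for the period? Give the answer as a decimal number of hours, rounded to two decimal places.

18.82 hours

Fri: 5:41 AM–12:54 PM = 7 h 13 min; less 45 min break → 6 h 28 min
Sat: 8:17 AM–3:07 PM = 6 h 50 min; less 45 min break → 6 h 5 min
Sun: 8:32 AM–3:33 PM = 7 h 1 min; less 45 min break → 6 h 16 min
Total: 6 h 28 min + 6 h 5 min + 6 h 16 min = 18 h 49 min.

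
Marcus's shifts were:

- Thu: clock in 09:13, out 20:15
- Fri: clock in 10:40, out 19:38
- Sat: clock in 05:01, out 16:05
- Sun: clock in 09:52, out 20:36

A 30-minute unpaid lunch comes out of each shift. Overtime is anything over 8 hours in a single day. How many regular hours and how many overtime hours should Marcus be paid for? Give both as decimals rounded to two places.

Regular 32.00 hours, overtime 7.80 hours

Thu: 09:13–20:15 = 11 h 2 min; less 30 min break → 10 h 32 min
Fri: 10:40–19:38 = 8 h 58 min; less 30 min break → 8 h 28 min
Sat: 05:01–16:05 = 11 h 4 min; less 30 min break → 10 h 34 min
Sun: 09:52–20:36 = 10 h 44 min; less 30 min break → 10 h 14 min
Thu reg 8 h 0 min / OT 2 h 32 min; Fri reg 8 h 0 min / OT 0 h 28 min; Sat reg 8 h 0 min / OT 2 h 34 min; Sun reg 8 h 0 min / OT 2 h 14 min.
Totals: regular 32 h 0 min, overtime 7 h 48 min.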